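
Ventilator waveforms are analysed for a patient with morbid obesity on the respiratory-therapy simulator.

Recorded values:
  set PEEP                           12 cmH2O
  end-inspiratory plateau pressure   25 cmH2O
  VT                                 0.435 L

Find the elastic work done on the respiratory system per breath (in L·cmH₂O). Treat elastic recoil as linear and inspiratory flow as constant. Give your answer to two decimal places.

Elastic work ≈ ½ × (Pplat − PEEP) × Vt = 0.5 × (25 − 12) × 0.435 L = 0.5 × 13.0 × 0.435 = 2.828 L·cmH2O.

2.83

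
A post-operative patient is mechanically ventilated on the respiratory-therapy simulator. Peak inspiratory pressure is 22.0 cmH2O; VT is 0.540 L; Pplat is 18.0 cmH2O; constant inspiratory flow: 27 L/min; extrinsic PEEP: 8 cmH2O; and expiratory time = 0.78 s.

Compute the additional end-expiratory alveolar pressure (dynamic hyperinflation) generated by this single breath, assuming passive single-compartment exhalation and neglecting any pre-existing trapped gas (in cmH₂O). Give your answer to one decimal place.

2.0

Flow: 27 L/min ÷ 60 = 0.45 L/s.
R = (PIP − Pplat)/V̇ = (22.0 − 18.0) / 0.45 = 4.0/0.45 = 8.889 cmH2O·s/L.
C = Vt/(Pplat − PEEP) = 540.0 / (18.0 − 8) = 540.0/10.0 = 54.0 mL/cmH2O.
τ = R × C = 8.889 × 0.054 L/cmH2O = 0.48 s.
Fraction remaining = e^(−Te/τ) = e^(−0.78/0.48) = 0.1969; trapped volume = 540.0 × 0.1969 = 106.33 mL.
Additional alveolar pressure from trapping ≈ V_trapped / C = 106.33 / 54.0 = 1.969 cmH2O.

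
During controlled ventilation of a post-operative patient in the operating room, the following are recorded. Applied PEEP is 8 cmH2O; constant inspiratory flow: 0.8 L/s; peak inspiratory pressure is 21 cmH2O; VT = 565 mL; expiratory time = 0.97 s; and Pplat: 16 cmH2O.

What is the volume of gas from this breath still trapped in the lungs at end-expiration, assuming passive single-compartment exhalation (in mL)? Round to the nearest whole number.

R = (PIP − Pplat)/V̇ = (21 − 16) / 0.8 = 5.0/0.8 = 6.25 cmH2O·s/L.
C = Vt/(Pplat − PEEP) = 565.0 / (16 − 8) = 565.0/8.0 = 70.625 mL/cmH2O.
τ = R × C = 6.25 × 0.07063 L/cmH2O = 0.4414 s.
Fraction remaining = e^(−Te/τ) = e^(−0.97/0.4414) = 0.1111.
Trapped volume = 565.0 × 0.1111 = 62.772 mL.

63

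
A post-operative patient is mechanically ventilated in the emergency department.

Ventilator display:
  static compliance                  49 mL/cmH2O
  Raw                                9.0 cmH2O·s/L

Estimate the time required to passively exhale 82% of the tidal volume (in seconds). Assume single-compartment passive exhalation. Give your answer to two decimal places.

0.76

τ = R × C = 9.0 × 49 mL/cmH2O = 9.0 × 0.049 L/cmH2O = 0.441 s.
Exhaled fraction f = 1 − e^(−t/τ) → t = −τ·ln(1 − f) = −0.441·ln(0.18) = 0.7562 s.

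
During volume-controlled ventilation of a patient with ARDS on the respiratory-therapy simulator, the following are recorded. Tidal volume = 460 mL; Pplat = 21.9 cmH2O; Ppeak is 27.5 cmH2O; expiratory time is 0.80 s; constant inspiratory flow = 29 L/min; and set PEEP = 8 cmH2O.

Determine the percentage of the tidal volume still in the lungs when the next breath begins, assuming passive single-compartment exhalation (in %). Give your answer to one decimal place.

12.4

Flow: 29 L/min ÷ 60 = 0.4833 L/s.
R = (PIP − Pplat)/V̇ = (27.5 − 21.9) / 0.4833 = 5.6/0.4833 = 11.587 cmH2O·s/L.
C = Vt/(Pplat − PEEP) = 460.0 / (21.9 − 8) = 460.0/13.9 = 33.094 mL/cmH2O.
τ = R × C = 11.587 × 0.03309 L/cmH2O = 0.3834 s.
Fraction remaining at end-expiration = e^(−Te/τ) = e^(−0.80/0.3834) = 0.1241 → 12.41%.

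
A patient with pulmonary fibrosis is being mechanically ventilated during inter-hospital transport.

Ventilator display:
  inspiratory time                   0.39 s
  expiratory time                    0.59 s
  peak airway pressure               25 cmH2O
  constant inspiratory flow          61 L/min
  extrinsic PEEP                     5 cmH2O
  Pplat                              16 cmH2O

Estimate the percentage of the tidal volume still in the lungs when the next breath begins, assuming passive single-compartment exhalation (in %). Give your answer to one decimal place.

Flow: 61 L/min ÷ 60 = 1.0167 L/s.
Vt = flow × Ti = 1.0167 L/s × 0.39 s × 1000 mL/L = 396.51 mL.
R = (PIP − Pplat)/V̇ = (25 − 16) / 1.0167 = 9.0/1.0167 = 8.852 cmH2O·s/L.
C = Vt/(Pplat − PEEP) = 396.51 / (16 − 5) = 396.51/11.0 = 36.046 mL/cmH2O.
τ = R × C = 8.852 × 0.03605 L/cmH2O = 0.3191 s.
Fraction remaining at end-expiration = e^(−Te/τ) = e^(−0.59/0.3191) = 0.1574 → 15.74%.

15.7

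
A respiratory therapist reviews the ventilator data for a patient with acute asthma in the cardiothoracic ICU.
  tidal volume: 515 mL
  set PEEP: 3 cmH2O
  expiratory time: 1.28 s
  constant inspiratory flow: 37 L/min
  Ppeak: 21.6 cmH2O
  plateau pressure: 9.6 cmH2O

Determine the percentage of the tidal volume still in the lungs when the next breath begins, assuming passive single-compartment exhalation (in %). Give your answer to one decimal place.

Flow: 37 L/min ÷ 60 = 0.6167 L/s.
R = (PIP − Pplat)/V̇ = (21.6 − 9.6) / 0.6167 = 12.0/0.6167 = 19.458 cmH2O·s/L.
C = Vt/(Pplat − PEEP) = 515.0 / (9.6 − 3) = 515.0/6.6 = 78.03 mL/cmH2O.
τ = R × C = 19.458 × 0.07803 L/cmH2O = 1.518 s.
Fraction remaining at end-expiration = e^(−Te/τ) = e^(−1.28/1.518) = 0.4303 → 43.03%.

43.0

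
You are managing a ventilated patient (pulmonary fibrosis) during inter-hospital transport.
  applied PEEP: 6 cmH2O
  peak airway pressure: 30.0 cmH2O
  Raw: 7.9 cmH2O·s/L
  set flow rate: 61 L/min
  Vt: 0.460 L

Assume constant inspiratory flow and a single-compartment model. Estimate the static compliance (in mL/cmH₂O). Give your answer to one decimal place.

28.8

Flow: 61 L/min ÷ 60 = 1.0167 L/s.
Equation of motion (constant flow): PIP = Vt/C + R·V̇ + PEEP.
Vt/C = PIP − R·V̇ − PEEP = 30.0 − 7.9×1.0167 − 6 = 30.0 − 8.032 − 6 = 15.968 cmH2O.
C = Vt / 15.968 = 460 / 15.968 = 28.808 mL/cmH2O.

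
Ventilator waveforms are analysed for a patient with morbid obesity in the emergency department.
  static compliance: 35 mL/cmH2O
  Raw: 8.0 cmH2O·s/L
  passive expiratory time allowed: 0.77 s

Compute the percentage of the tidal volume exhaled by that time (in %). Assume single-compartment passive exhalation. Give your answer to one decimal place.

93.6

τ = R × C = 8.0 × 35 mL/cmH2O = 8.0 × 0.035 L/cmH2O = 0.28 s.
Passive exhalation: V(t)/V₀ = e^(−t/τ) = e^(−0.77/0.28) = 0.06393.
Fraction exhaled = 1 − 0.06393 = 0.9361 → 93.61%.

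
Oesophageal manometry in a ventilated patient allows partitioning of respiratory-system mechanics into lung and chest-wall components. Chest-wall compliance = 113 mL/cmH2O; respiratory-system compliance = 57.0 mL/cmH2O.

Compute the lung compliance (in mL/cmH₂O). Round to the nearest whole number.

1/CL = 1/Crs − 1/Ccw.
1/CL = 1/57.0 − 1/113 = 0.008694.
CL = 115.02 mL/cmH2O.

115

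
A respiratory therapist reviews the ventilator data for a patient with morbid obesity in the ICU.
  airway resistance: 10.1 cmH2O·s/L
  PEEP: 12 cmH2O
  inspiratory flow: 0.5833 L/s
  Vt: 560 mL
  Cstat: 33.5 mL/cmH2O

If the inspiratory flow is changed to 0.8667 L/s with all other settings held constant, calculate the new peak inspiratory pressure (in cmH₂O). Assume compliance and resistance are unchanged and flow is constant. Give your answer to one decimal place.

37.5

PIP = Vt/C + R·V̇ + PEEP (constant-flow equation of motion).
Only the resistive term changes: ΔPIP = R × ΔV̇ = 10.1 × (0.8667 − 0.5833) = 10.1 × 0.2834 = 2.862 cmH2O.
Original PIP = 560/33.5 + 10.1×0.5833 + 12 = 34.608 cmH2O; new PIP = 34.608 + (2.862) = 37.47 cmH2O.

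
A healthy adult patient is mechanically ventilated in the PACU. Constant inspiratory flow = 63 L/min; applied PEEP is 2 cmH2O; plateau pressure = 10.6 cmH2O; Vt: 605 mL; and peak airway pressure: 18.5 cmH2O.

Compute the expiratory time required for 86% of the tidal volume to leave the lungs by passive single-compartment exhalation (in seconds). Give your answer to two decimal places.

Flow: 63 L/min ÷ 60 = 1.05 L/s.
R = (PIP − Pplat)/V̇ = (18.5 − 10.6) / 1.05 = 7.9/1.05 = 7.524 cmH2O·s/L.
C = Vt/(Pplat − PEEP) = 605.0 / (10.6 − 2) = 605.0/8.6 = 70.349 mL/cmH2O.
τ = R × C = 7.524 × 0.07035 L/cmH2O = 0.5293 s.
t = −τ·ln(1 − 0.86) = −0.5293·ln(0.14) = 1.041 s.

1.04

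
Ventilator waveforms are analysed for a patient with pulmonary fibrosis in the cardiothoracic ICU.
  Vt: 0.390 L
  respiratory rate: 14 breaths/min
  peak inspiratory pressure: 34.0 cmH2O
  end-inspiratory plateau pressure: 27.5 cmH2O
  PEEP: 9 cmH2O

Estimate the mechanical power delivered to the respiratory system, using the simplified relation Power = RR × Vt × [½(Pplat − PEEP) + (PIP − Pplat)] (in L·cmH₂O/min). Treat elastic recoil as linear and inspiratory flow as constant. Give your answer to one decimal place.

Per-breath work = Vt × [½(Pplat−PEEP) + (PIP−Pplat)] = 0.390 × [0.5×18.5 + 6.5] = 0.390 × 15.75 = 6.143 L·cmH2O.
Power = 14 × 6.143 = 86.002 L·cmH2O/min.

86.0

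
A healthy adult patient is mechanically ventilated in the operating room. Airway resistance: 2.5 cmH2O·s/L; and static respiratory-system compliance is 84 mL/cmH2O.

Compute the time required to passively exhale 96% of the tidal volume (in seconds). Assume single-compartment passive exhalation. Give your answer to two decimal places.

τ = R × C = 2.5 × 84 mL/cmH2O = 2.5 × 0.084 L/cmH2O = 0.21 s.
Exhaled fraction f = 1 − e^(−t/τ) → t = −τ·ln(1 − f) = −0.21·ln(0.04) = 0.676 s.

0.68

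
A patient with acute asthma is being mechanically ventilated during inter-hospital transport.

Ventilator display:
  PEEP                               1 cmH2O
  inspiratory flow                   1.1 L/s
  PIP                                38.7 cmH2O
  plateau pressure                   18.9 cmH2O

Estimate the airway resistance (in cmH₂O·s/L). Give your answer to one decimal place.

18.0

Raw = (PIP − Pplat) / flow = (38.7 − 18.9) / 1.1 = 19.8 / 1.1 = 18.0 cmH2O·s/L.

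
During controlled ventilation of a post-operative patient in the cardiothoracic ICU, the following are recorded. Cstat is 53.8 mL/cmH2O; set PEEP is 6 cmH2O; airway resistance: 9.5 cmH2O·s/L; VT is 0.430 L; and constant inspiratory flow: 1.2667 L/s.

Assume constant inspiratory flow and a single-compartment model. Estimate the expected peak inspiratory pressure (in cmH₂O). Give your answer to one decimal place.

Equation of motion (constant flow): PIP = Vt/C + R·V̇ + PEEP.
PIP = 430/53.8 + 9.5×1.2667 + 6 = 7.993 + 12.034 + 6 = 26.027 cmH2O.

26.0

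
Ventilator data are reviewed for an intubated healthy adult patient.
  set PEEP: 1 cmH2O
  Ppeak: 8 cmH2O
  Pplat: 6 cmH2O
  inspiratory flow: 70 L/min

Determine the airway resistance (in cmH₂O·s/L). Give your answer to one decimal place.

Flow: 70 L/min ÷ 60 = 1.1667 L/s.
Raw = (PIP − Pplat) / flow = (8 − 6) / 1.1667 = 2.0 / 1.1667 = 1.714 cmH2O·s/L.

1.7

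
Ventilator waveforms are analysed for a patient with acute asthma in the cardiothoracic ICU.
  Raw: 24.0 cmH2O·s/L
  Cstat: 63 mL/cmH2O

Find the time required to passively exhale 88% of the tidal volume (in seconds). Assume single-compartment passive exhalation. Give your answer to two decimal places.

τ = R × C = 24.0 × 63 mL/cmH2O = 24.0 × 0.063 L/cmH2O = 1.512 s.
Exhaled fraction f = 1 − e^(−t/τ) → t = −τ·ln(1 − f) = −1.512·ln(0.12) = 3.206 s.

3.21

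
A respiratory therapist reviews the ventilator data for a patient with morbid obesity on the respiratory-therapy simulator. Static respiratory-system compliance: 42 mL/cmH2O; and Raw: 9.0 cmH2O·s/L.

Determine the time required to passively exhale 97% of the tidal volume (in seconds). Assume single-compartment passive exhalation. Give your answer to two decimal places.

τ = R × C = 9.0 × 42 mL/cmH2O = 9.0 × 0.042 L/cmH2O = 0.378 s.
Exhaled fraction f = 1 − e^(−t/τ) → t = −τ·ln(1 − f) = −0.378·ln(0.03) = 1.325 s.

1.33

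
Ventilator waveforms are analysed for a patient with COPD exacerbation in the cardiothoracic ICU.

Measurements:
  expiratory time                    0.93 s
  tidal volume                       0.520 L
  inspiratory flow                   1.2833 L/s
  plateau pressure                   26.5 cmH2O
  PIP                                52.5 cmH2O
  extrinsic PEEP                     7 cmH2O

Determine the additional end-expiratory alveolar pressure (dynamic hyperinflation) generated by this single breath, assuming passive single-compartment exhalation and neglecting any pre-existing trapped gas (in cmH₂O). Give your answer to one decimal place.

R = (PIP − Pplat)/V̇ = (52.5 − 26.5) / 1.2833 = 26.0/1.2833 = 20.26 cmH2O·s/L.
C = Vt/(Pplat − PEEP) = 520.0 / (26.5 − 7) = 520.0/19.5 = 26.667 mL/cmH2O.
τ = R × C = 20.26 × 0.02667 L/cmH2O = 0.5403 s.
Fraction remaining = e^(−Te/τ) = e^(−0.93/0.5403) = 0.1788; trapped volume = 520.0 × 0.1788 = 92.976 mL.
Additional alveolar pressure from trapping ≈ V_trapped / C = 92.976 / 26.667 = 3.487 cmH2O.

3.5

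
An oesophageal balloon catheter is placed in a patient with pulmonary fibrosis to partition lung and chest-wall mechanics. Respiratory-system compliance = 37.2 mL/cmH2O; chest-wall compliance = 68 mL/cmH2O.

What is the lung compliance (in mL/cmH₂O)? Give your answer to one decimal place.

82.1

1/CL = 1/Crs − 1/Ccw.
1/CL = 1/37.2 − 1/68 = 0.01218.
CL = 82.102 mL/cmH2O.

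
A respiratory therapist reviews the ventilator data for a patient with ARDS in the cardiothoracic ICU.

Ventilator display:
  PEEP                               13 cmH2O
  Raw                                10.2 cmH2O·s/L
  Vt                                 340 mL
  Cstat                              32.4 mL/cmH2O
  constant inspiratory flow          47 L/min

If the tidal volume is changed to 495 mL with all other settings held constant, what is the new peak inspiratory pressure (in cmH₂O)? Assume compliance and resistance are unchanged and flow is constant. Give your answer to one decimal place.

36.3

Flow: 47 L/min ÷ 60 = 0.7833 L/s.
PIP = Vt/C + R·V̇ + PEEP (constant-flow equation of motion).
Only the elastic term changes: ΔPIP = ΔVt / C = (495 − 340) / 32.4 = 4.784 cmH2O.
Original PIP = 340/32.4 + 10.2×0.7833 + 13 = 31.483 cmH2O; new PIP = 31.483 + (4.784) = 36.267 cmH2O.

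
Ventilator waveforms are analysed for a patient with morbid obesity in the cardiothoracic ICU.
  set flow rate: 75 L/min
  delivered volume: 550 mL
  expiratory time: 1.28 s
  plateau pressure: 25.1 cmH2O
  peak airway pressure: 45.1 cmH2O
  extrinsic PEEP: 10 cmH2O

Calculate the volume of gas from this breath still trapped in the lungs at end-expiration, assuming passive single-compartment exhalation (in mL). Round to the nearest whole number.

61

Flow: 75 L/min ÷ 60 = 1.25 L/s.
R = (PIP − Pplat)/V̇ = (45.1 − 25.1) / 1.25 = 20.0/1.25 = 16.0 cmH2O·s/L.
C = Vt/(Pplat − PEEP) = 550.0 / (25.1 − 10) = 550.0/15.1 = 36.424 mL/cmH2O.
τ = R × C = 16.0 × 0.03642 L/cmH2O = 0.5827 s.
Fraction remaining = e^(−Te/τ) = e^(−1.28/0.5827) = 0.1112.
Trapped volume = 550.0 × 0.1112 = 61.16 mL.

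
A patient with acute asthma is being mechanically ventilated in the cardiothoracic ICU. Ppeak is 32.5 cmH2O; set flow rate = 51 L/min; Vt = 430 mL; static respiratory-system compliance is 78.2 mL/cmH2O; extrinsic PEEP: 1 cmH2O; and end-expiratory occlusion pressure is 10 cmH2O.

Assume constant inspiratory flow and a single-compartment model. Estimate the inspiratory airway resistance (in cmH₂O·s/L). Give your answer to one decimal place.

Flow: 51 L/min ÷ 60 = 0.85 L/s.
Total PEEP = 10 cmH2O (set 1 + intrinsic 9); this is the baseline alveolar pressure.
Equation of motion (constant flow): PIP = Vt/C + R·V̇ + PEEP.
R·V̇ = PIP − Vt/C − PEEP = 32.5 − 430/78.2 − 10 = 32.5 − 5.499 − 10 = 17.001 cmH2O.
R = 17.001 / 0.85 = 20.001 cmH2O·s/L.

20.0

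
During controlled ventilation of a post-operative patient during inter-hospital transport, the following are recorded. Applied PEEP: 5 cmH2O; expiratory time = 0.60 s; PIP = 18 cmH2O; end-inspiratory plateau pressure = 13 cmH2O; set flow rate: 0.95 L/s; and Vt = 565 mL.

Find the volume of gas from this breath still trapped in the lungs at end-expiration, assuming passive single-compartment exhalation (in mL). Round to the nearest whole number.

R = (PIP − Pplat)/V̇ = (18 − 13) / 0.95 = 5.0/0.95 = 5.263 cmH2O·s/L.
C = Vt/(Pplat − PEEP) = 565.0 / (13 − 5) = 565.0/8.0 = 70.625 mL/cmH2O.
τ = R × C = 5.263 × 0.07063 L/cmH2O = 0.3717 s.
Fraction remaining = e^(−Te/τ) = e^(−0.60/0.3717) = 0.199.
Trapped volume = 565.0 × 0.199 = 112.44 mL.

112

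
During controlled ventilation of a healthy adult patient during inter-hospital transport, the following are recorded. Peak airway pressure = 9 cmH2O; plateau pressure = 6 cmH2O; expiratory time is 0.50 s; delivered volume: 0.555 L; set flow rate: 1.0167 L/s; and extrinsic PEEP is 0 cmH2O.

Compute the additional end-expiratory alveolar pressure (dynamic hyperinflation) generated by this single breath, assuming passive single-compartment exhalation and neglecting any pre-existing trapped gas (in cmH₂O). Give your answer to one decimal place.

R = (PIP − Pplat)/V̇ = (9 − 6) / 1.0167 = 3.0/1.0167 = 2.951 cmH2O·s/L.
C = Vt/(Pplat − PEEP) = 555.0 / (6 − 0) = 555.0/6.0 = 92.5 mL/cmH2O.
τ = R × C = 2.951 × 0.0925 L/cmH2O = 0.273 s.
Fraction remaining = e^(−Te/τ) = e^(−0.50/0.273) = 0.1602; trapped volume = 555.0 × 0.1602 = 88.911 mL.
Additional alveolar pressure from trapping ≈ V_trapped / C = 88.911 / 92.5 = 0.9612 cmH2O.

1.0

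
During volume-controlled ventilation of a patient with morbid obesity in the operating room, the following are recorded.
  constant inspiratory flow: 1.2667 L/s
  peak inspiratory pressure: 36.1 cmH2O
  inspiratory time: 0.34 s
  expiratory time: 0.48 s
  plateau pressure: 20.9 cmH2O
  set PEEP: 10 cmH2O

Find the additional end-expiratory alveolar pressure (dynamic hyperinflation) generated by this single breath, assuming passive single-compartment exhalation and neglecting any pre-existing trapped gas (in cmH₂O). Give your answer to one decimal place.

Vt = flow × Ti = 1.2667 L/s × 0.34 s × 1000 mL/L = 430.68 mL.
R = (PIP − Pplat)/V̇ = (36.1 − 20.9) / 1.2667 = 15.2/1.2667 = 12.0 cmH2O·s/L.
C = Vt/(Pplat − PEEP) = 430.68 / (20.9 − 10) = 430.68/10.9 = 39.512 mL/cmH2O.
τ = R × C = 12.0 × 0.03951 L/cmH2O = 0.4741 s.
Fraction remaining = e^(−Te/τ) = e^(−0.48/0.4741) = 0.3633; trapped volume = 430.68 × 0.3633 = 156.47 mL.
Additional alveolar pressure from trapping ≈ V_trapped / C = 156.47 / 39.512 = 3.96 cmH2O.

4.0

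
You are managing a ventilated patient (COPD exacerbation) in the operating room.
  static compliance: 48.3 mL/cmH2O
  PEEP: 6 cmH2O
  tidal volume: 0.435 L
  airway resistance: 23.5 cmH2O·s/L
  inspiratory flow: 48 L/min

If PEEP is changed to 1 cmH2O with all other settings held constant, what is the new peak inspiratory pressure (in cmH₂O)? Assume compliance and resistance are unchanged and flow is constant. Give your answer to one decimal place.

28.8

Flow: 48 L/min ÷ 60 = 0.8 L/s.
PIP = Vt/C + R·V̇ + PEEP (constant-flow equation of motion).
Only the baseline term changes: ΔPIP = ΔPEEP = 1 − 6 = -5.0 cmH2O.
Original PIP = 435/48.3 + 23.5×0.8 + 6 = 33.806 cmH2O; new PIP = 33.806 + (-5.0) = 28.806 cmH2O.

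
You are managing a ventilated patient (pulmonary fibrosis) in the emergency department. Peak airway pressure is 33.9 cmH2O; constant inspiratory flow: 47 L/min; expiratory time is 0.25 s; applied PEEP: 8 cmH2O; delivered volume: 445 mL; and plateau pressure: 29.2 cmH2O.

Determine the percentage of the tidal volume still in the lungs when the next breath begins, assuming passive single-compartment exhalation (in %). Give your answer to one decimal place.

Flow: 47 L/min ÷ 60 = 0.7833 L/s.
R = (PIP − Pplat)/V̇ = (33.9 − 29.2) / 0.7833 = 4.7/0.7833 = 6.0 cmH2O·s/L.
C = Vt/(Pplat − PEEP) = 445.0 / (29.2 − 8) = 445.0/21.2 = 20.991 mL/cmH2O.
τ = R × C = 6.0 × 0.02099 L/cmH2O = 0.1259 s.
Fraction remaining at end-expiration = e^(−Te/τ) = e^(−0.25/0.1259) = 0.1373 → 13.73%.

13.7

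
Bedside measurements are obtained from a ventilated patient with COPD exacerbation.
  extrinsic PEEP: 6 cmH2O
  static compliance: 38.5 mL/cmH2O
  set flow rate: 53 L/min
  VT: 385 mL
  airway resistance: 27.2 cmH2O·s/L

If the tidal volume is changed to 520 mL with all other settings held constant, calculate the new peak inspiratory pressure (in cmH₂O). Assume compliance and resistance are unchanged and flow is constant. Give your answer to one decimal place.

43.5

Flow: 53 L/min ÷ 60 = 0.8833 L/s.
PIP = Vt/C + R·V̇ + PEEP (constant-flow equation of motion).
Only the elastic term changes: ΔPIP = ΔVt / C = (520 − 385) / 38.5 = 3.506 cmH2O.
Original PIP = 385/38.5 + 27.2×0.8833 + 6 = 40.026 cmH2O; new PIP = 40.026 + (3.506) = 43.532 cmH2O.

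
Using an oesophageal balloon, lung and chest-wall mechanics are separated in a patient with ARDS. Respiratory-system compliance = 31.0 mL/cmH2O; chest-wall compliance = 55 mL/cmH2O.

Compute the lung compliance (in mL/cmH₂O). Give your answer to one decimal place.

71.0

1/CL = 1/Crs − 1/Ccw.
1/CL = 1/31.0 − 1/55 = 0.01408.
CL = 71.023 mL/cmH2O.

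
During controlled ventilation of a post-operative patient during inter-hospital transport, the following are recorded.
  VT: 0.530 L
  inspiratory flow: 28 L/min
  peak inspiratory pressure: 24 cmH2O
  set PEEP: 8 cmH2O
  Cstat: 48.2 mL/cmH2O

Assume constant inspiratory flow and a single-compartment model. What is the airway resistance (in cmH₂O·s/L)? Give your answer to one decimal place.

Flow: 28 L/min ÷ 60 = 0.4667 L/s.
Equation of motion (constant flow): PIP = Vt/C + R·V̇ + PEEP.
R·V̇ = PIP − Vt/C − PEEP = 24 − 530/48.2 − 8 = 24 − 10.996 − 8 = 5.004 cmH2O.
R = 5.004 / 0.4667 = 10.722 cmH2O·s/L.

10.7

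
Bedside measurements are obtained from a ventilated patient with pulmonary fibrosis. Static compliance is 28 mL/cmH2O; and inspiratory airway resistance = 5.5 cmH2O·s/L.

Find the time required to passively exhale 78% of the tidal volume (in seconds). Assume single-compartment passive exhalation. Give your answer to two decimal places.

0.23

τ = R × C = 5.5 × 28 mL/cmH2O = 5.5 × 0.028 L/cmH2O = 0.154 s.
Exhaled fraction f = 1 − e^(−t/τ) → t = −τ·ln(1 − f) = −0.154·ln(0.22) = 0.2332 s.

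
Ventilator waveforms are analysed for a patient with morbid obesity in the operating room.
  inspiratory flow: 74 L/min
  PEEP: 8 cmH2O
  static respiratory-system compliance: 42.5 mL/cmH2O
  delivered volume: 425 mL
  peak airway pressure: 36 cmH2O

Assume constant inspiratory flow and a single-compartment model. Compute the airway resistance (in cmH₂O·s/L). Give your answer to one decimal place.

Flow: 74 L/min ÷ 60 = 1.2333 L/s.
Equation of motion (constant flow): PIP = Vt/C + R·V̇ + PEEP.
R·V̇ = PIP − Vt/C − PEEP = 36 − 425/42.5 − 8 = 36 − 10.0 − 8 = 18.0 cmH2O.
R = 18.0 / 1.2333 = 14.595 cmH2O·s/L.

14.6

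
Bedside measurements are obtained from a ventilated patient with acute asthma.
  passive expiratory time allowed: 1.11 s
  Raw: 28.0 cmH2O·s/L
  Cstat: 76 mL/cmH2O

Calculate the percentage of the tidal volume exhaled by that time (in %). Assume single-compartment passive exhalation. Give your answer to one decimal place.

τ = R × C = 28.0 × 76 mL/cmH2O = 28.0 × 0.076 L/cmH2O = 2.128 s.
Passive exhalation: V(t)/V₀ = e^(−t/τ) = e^(−1.11/2.128) = 0.5936.
Fraction exhaled = 1 − 0.5936 = 0.4064 → 40.64%.

40.6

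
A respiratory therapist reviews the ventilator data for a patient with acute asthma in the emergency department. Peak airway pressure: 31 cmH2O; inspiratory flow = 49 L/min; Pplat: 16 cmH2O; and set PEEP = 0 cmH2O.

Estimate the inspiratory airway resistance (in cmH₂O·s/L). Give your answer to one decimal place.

Flow: 49 L/min ÷ 60 = 0.8167 L/s.
Raw = (PIP − Pplat) / flow = (31 − 16) / 0.8167 = 15.0 / 0.8167 = 18.367 cmH2O·s/L.

18.4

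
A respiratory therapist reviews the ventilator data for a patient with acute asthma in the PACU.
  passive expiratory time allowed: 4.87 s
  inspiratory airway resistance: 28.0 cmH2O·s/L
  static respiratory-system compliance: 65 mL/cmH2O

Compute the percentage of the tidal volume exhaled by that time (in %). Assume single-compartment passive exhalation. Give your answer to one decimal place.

τ = R × C = 28.0 × 65 mL/cmH2O = 28.0 × 0.065 L/cmH2O = 1.82 s.
Passive exhalation: V(t)/V₀ = e^(−t/τ) = e^(−4.87/1.82) = 0.06885.
Fraction exhaled = 1 − 0.06885 = 0.9312 → 93.12%.

93.1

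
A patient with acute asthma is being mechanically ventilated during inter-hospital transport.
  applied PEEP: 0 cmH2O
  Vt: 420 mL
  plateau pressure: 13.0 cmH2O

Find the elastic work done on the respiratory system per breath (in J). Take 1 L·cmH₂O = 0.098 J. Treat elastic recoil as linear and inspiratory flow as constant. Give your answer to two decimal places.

Elastic work ≈ ½ × (Pplat − PEEP) × Vt = 0.5 × (13.0 − 0) × 0.420 L = 0.5 × 13.0 × 0.420 = 2.73 L·cmH2O.
× 0.098 J/(L·cmH2O) → 0.2675 J.

0.27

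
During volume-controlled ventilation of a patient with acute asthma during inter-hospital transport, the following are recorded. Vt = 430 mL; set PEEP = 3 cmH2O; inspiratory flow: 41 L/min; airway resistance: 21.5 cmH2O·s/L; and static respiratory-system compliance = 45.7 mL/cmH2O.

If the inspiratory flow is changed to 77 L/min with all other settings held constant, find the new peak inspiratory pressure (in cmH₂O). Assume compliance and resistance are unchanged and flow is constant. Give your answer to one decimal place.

40.0

Flow: 41 L/min ÷ 60 = 0.6833 L/s.
New flow: 77 L/min ÷ 60 = 1.2833 L/s.
PIP = Vt/C + R·V̇ + PEEP (constant-flow equation of motion).
Only the resistive term changes: ΔPIP = R × ΔV̇ = 21.5 × (1.2833 − 0.6833) = 21.5 × 0.6 = 12.9 cmH2O.
Original PIP = 430/45.7 + 21.5×0.6833 + 3 = 27.1 cmH2O; new PIP = 27.1 + (12.9) = 40.0 cmH2O.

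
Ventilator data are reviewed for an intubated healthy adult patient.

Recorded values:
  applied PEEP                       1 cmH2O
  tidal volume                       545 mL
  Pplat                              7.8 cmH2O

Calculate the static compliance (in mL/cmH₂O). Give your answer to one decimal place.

80.1

Cstat = Vt / (Pplat − PEEP) = 545 / (7.8 − 1) = 545 / 6.8 = 80.147 mL/cmH2O.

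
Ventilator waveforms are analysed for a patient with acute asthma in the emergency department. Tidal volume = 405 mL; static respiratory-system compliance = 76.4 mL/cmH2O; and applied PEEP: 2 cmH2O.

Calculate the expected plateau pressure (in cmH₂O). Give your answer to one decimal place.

7.3

Pplat = PEEP + Vt / Cstat = 2 + 405 / 76.4 = 2 + 5.301 = 7.301 cmH2O.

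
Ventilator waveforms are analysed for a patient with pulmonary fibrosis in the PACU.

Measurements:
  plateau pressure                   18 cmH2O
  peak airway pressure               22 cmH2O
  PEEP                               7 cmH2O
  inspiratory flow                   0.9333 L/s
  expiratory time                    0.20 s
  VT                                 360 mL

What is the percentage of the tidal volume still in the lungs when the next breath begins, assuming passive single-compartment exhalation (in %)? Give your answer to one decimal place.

24.0

R = (PIP − Pplat)/V̇ = (22 − 18) / 0.9333 = 4.0/0.9333 = 4.286 cmH2O·s/L.
C = Vt/(Pplat − PEEP) = 360.0 / (18 − 7) = 360.0/11.0 = 32.727 mL/cmH2O.
τ = R × C = 4.286 × 0.03273 L/cmH2O = 0.1403 s.
Fraction remaining at end-expiration = e^(−Te/τ) = e^(−0.20/0.1403) = 0.2404 → 24.04%.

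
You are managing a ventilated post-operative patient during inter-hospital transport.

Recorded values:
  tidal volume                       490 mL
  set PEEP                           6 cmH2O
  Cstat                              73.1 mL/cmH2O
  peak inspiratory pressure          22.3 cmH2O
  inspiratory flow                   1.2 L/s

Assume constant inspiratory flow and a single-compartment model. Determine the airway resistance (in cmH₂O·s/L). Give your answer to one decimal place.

Equation of motion (constant flow): PIP = Vt/C + R·V̇ + PEEP.
R·V̇ = PIP − Vt/C − PEEP = 22.3 − 490/73.1 − 6 = 22.3 − 6.703 − 6 = 9.597 cmH2O.
R = 9.597 / 1.2 = 7.998 cmH2O·s/L.

8.0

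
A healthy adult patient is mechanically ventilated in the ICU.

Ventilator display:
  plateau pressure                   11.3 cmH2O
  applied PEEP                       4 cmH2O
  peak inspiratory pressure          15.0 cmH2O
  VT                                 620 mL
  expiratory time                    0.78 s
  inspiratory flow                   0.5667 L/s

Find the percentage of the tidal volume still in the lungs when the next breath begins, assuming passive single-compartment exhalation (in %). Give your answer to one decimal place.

24.5

R = (PIP − Pplat)/V̇ = (15.0 − 11.3) / 0.5667 = 3.7/0.5667 = 6.529 cmH2O·s/L.
C = Vt/(Pplat − PEEP) = 620.0 / (11.3 − 4) = 620.0/7.3 = 84.932 mL/cmH2O.
τ = R × C = 6.529 × 0.08493 L/cmH2O = 0.5545 s.
Fraction remaining at end-expiration = e^(−Te/τ) = e^(−0.78/0.5545) = 0.245 → 24.5%.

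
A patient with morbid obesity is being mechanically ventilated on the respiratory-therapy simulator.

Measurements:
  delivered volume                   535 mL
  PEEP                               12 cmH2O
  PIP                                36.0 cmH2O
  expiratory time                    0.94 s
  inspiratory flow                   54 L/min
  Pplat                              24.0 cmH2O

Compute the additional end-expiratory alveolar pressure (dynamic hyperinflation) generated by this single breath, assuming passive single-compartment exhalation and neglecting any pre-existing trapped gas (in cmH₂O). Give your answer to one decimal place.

2.5

Flow: 54 L/min ÷ 60 = 0.9 L/s.
R = (PIP − Pplat)/V̇ = (36.0 − 24.0) / 0.9 = 12.0/0.9 = 13.333 cmH2O·s/L.
C = Vt/(Pplat − PEEP) = 535.0 / (24.0 − 12) = 535.0/12.0 = 44.583 mL/cmH2O.
τ = R × C = 13.333 × 0.04458 L/cmH2O = 0.5944 s.
Fraction remaining = e^(−Te/τ) = e^(−0.94/0.5944) = 0.2057; trapped volume = 535.0 × 0.2057 = 110.05 mL.
Additional alveolar pressure from trapping ≈ V_trapped / C = 110.05 / 44.583 = 2.468 cmH2O.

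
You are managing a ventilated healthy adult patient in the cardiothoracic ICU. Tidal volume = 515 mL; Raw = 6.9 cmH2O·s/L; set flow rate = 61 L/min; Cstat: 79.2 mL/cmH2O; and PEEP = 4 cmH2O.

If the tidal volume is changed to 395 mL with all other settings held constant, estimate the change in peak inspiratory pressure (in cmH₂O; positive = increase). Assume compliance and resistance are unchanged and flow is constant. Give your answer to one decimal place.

-1.5

PIP = Vt/C + R·V̇ + PEEP (constant-flow equation of motion).
Only the elastic term changes: ΔPIP = ΔVt / C = (395 − 515) / 79.2 = -1.515 cmH2O.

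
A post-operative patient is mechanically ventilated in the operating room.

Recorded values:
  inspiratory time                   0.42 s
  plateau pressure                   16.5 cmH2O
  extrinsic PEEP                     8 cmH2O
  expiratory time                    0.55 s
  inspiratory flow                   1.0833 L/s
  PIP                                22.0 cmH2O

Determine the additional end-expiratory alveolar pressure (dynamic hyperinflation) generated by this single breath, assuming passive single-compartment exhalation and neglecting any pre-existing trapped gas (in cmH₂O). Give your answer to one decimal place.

1.1

Vt = flow × Ti = 1.0833 L/s × 0.42 s × 1000 mL/L = 454.99 mL.
R = (PIP − Pplat)/V̇ = (22.0 − 16.5) / 1.0833 = 5.5/1.0833 = 5.077 cmH2O·s/L.
C = Vt/(Pplat − PEEP) = 454.99 / (16.5 − 8) = 454.99/8.5 = 53.528 mL/cmH2O.
τ = R × C = 5.077 × 0.05353 L/cmH2O = 0.2718 s.
Fraction remaining = e^(−Te/τ) = e^(−0.55/0.2718) = 0.1322; trapped volume = 454.99 × 0.1322 = 60.15 mL.
Additional alveolar pressure from trapping ≈ V_trapped / C = 60.15 / 53.528 = 1.124 cmH2O.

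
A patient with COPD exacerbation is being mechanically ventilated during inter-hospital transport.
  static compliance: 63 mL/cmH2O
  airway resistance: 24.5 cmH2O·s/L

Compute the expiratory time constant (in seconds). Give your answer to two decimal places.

τ = R × C = 24.5 × 63 mL/cmH2O = 24.5 × 0.063 L/cmH2O = 1.544 s.

1.54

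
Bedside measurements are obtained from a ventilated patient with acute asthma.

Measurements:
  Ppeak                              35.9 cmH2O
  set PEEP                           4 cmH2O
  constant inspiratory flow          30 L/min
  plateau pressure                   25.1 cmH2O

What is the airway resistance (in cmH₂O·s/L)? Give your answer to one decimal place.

21.6

Flow: 30 L/min ÷ 60 = 0.5 L/s.
Raw = (PIP − Pplat) / flow = (35.9 − 25.1) / 0.5 = 10.8 / 0.5 = 21.6 cmH2O·s/L.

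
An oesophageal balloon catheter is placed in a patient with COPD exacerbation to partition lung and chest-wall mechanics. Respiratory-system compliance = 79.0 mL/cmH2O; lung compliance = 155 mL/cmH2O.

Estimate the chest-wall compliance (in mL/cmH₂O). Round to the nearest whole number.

1/Ccw = 1/Crs − 1/CL.
1/Ccw = 1/79.0 − 1/155 = 0.006207.
Ccw = 161.11 mL/cmH2O.

161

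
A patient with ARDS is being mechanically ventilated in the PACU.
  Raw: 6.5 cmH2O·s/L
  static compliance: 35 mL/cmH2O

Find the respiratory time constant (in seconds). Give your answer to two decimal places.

τ = R × C = 6.5 × 35 mL/cmH2O = 6.5 × 0.035 L/cmH2O = 0.2275 s.

0.23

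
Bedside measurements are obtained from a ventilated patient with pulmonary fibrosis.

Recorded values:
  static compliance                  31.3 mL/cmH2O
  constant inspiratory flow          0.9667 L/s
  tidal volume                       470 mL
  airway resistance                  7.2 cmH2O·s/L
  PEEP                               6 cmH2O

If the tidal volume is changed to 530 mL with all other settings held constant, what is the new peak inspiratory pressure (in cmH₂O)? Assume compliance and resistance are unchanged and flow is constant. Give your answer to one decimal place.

PIP = Vt/C + R·V̇ + PEEP (constant-flow equation of motion).
Only the elastic term changes: ΔPIP = ΔVt / C = (530 − 470) / 31.3 = 1.917 cmH2O.
Original PIP = 470/31.3 + 7.2×0.9667 + 6 = 27.976 cmH2O; new PIP = 27.976 + (1.917) = 29.893 cmH2O.

29.9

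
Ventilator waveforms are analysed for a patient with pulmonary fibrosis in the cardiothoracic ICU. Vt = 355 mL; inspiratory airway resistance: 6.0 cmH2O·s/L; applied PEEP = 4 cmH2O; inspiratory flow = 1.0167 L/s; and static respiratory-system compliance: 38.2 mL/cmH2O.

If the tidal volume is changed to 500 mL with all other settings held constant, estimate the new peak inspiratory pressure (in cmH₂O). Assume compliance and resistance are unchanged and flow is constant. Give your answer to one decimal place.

PIP = Vt/C + R·V̇ + PEEP (constant-flow equation of motion).
Only the elastic term changes: ΔPIP = ΔVt / C = (500 − 355) / 38.2 = 3.796 cmH2O.
Original PIP = 355/38.2 + 6.0×1.0167 + 4 = 19.393 cmH2O; new PIP = 19.393 + (3.796) = 23.189 cmH2O.

23.2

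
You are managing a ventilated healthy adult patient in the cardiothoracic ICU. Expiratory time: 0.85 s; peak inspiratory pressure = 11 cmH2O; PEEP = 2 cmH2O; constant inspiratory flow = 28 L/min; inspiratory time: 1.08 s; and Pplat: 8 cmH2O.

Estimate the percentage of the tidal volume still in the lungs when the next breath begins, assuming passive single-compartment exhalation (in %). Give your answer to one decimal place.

Flow: 28 L/min ÷ 60 = 0.4667 L/s.
Vt = flow × Ti = 0.4667 L/s × 1.08 s × 1000 mL/L = 504.04 mL.
R = (PIP − Pplat)/V̇ = (11 − 8) / 0.4667 = 3.0/0.4667 = 6.428 cmH2O·s/L.
C = Vt/(Pplat − PEEP) = 504.04 / (8 − 2) = 504.04/6.0 = 84.007 mL/cmH2O.
τ = R × C = 6.428 × 0.08401 L/cmH2O = 0.54 s.
Fraction remaining at end-expiration = e^(−Te/τ) = e^(−0.85/0.54) = 0.2072 → 20.72%.

20.7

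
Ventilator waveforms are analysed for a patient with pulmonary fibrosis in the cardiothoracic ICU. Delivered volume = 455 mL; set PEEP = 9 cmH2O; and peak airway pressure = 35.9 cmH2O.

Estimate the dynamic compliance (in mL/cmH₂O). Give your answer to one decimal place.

16.9

Dynamic compliance = Vt / (PIP − PEEP) = 455 / (35.9 − 9) = 455 / 26.9 = 16.914 mL/cmH2O.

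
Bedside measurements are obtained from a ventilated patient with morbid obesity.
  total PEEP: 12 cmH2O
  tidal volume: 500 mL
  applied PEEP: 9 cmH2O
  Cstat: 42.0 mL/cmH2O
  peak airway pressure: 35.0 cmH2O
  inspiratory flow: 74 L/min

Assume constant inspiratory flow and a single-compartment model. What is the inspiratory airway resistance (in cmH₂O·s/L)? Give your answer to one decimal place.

9.0

Flow: 74 L/min ÷ 60 = 1.2333 L/s.
Total PEEP = 12 cmH2O (set 9 + intrinsic 3); this is the baseline alveolar pressure.
Equation of motion (constant flow): PIP = Vt/C + R·V̇ + PEEP.
R·V̇ = PIP − Vt/C − PEEP = 35.0 − 500/42.0 − 12 = 35.0 − 11.905 − 12 = 11.095 cmH2O.
R = 11.095 / 1.2333 = 8.996 cmH2O·s/L.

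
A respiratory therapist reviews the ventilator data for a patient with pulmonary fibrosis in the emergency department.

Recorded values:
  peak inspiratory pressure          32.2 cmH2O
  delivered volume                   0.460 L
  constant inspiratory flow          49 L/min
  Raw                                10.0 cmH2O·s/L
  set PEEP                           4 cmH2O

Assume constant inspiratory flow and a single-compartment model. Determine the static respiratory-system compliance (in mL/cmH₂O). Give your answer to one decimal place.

Flow: 49 L/min ÷ 60 = 0.8167 L/s.
Equation of motion (constant flow): PIP = Vt/C + R·V̇ + PEEP.
Vt/C = PIP − R·V̇ − PEEP = 32.2 − 10.0×0.8167 − 4 = 32.2 − 8.167 − 4 = 20.033 cmH2O.
C = Vt / 20.033 = 460 / 20.033 = 22.962 mL/cmH2O.

23.0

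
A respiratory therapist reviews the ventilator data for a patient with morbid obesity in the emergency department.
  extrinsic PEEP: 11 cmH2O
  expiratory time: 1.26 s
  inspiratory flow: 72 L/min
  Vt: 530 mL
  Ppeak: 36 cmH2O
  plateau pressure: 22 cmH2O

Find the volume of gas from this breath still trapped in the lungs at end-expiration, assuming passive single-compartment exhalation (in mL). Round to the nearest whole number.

56

Flow: 72 L/min ÷ 60 = 1.2 L/s.
R = (PIP − Pplat)/V̇ = (36 − 22) / 1.2 = 14.0/1.2 = 11.667 cmH2O·s/L.
C = Vt/(Pplat − PEEP) = 530.0 / (22 − 11) = 530.0/11.0 = 48.182 mL/cmH2O.
τ = R × C = 11.667 × 0.04818 L/cmH2O = 0.5621 s.
Fraction remaining = e^(−Te/τ) = e^(−1.26/0.5621) = 0.1063.
Trapped volume = 530.0 × 0.1063 = 56.339 mL.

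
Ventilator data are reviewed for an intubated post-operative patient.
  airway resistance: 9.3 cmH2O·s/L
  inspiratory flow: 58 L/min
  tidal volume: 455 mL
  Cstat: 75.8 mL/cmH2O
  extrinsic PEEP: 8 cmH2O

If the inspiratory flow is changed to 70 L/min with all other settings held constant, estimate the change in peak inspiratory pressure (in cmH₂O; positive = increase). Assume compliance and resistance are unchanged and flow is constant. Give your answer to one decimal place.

Flow: 58 L/min ÷ 60 = 0.9667 L/s.
New flow: 70 L/min ÷ 60 = 1.1667 L/s.
PIP = Vt/C + R·V̇ + PEEP (constant-flow equation of motion).
Only the resistive term changes: ΔPIP = R × ΔV̇ = 9.3 × (1.1667 − 0.9667) = 9.3 × 0.2 = 1.86 cmH2O.

1.9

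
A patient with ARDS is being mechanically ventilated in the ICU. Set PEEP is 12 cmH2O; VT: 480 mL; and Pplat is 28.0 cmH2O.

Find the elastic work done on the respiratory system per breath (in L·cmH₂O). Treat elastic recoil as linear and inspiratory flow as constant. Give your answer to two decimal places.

3.84

Elastic work ≈ ½ × (Pplat − PEEP) × Vt = 0.5 × (28.0 − 12) × 0.480 L = 0.5 × 16.0 × 0.480 = 3.84 L·cmH2O.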